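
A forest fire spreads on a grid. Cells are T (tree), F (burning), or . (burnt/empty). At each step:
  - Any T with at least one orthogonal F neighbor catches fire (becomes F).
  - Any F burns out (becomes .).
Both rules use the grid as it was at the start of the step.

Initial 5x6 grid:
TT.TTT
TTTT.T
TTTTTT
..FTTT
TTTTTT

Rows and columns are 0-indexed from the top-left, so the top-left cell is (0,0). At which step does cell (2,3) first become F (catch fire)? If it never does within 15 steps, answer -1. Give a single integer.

Step 1: cell (2,3)='T' (+3 fires, +1 burnt)
Step 2: cell (2,3)='F' (+6 fires, +3 burnt)
  -> target ignites at step 2
Step 3: cell (2,3)='.' (+7 fires, +6 burnt)
Step 4: cell (2,3)='.' (+5 fires, +7 burnt)
Step 5: cell (2,3)='.' (+3 fires, +5 burnt)
Step 6: cell (2,3)='.' (+1 fires, +3 burnt)
Step 7: cell (2,3)='.' (+0 fires, +1 burnt)
  fire out at step 7

2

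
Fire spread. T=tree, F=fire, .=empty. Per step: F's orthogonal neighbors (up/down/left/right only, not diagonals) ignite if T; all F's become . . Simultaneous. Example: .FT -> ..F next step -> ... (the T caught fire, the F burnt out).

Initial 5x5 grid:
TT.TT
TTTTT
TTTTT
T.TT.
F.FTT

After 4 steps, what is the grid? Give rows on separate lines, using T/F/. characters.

Step 1: 3 trees catch fire, 2 burn out
  TT.TT
  TTTTT
  TTTTT
  F.FT.
  ...FT
Step 2: 4 trees catch fire, 3 burn out
  TT.TT
  TTTTT
  FTFTT
  ...F.
  ....F
Step 3: 4 trees catch fire, 4 burn out
  TT.TT
  FTFTT
  .F.FT
  .....
  .....
Step 4: 4 trees catch fire, 4 burn out
  FT.TT
  .F.FT
  ....F
  .....
  .....

FT.TT
.F.FT
....F
.....
.....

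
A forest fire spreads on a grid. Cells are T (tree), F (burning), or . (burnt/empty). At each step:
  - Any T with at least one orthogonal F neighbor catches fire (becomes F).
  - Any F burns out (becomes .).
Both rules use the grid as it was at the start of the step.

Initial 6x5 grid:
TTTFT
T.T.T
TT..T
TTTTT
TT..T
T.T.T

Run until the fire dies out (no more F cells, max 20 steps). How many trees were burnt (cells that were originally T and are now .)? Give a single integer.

Answer: 20

Derivation:
Step 1: +2 fires, +1 burnt (F count now 2)
Step 2: +3 fires, +2 burnt (F count now 3)
Step 3: +2 fires, +3 burnt (F count now 2)
Step 4: +2 fires, +2 burnt (F count now 2)
Step 5: +3 fires, +2 burnt (F count now 3)
Step 6: +4 fires, +3 burnt (F count now 4)
Step 7: +2 fires, +4 burnt (F count now 2)
Step 8: +2 fires, +2 burnt (F count now 2)
Step 9: +0 fires, +2 burnt (F count now 0)
Fire out after step 9
Initially T: 21, now '.': 29
Total burnt (originally-T cells now '.'): 20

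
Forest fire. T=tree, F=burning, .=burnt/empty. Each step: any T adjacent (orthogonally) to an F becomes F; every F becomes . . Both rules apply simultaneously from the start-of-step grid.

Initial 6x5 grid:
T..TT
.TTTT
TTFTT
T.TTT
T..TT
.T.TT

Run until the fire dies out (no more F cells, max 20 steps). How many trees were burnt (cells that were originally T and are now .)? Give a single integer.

Answer: 19

Derivation:
Step 1: +4 fires, +1 burnt (F count now 4)
Step 2: +5 fires, +4 burnt (F count now 5)
Step 3: +5 fires, +5 burnt (F count now 5)
Step 4: +4 fires, +5 burnt (F count now 4)
Step 5: +1 fires, +4 burnt (F count now 1)
Step 6: +0 fires, +1 burnt (F count now 0)
Fire out after step 6
Initially T: 21, now '.': 28
Total burnt (originally-T cells now '.'): 19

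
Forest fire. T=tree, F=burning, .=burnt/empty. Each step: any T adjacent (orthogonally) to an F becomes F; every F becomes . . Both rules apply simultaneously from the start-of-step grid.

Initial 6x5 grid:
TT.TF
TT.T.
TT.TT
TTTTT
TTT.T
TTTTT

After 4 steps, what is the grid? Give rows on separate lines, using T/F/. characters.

Step 1: 1 trees catch fire, 1 burn out
  TT.F.
  TT.T.
  TT.TT
  TTTTT
  TTT.T
  TTTTT
Step 2: 1 trees catch fire, 1 burn out
  TT...
  TT.F.
  TT.TT
  TTTTT
  TTT.T
  TTTTT
Step 3: 1 trees catch fire, 1 burn out
  TT...
  TT...
  TT.FT
  TTTTT
  TTT.T
  TTTTT
Step 4: 2 trees catch fire, 1 burn out
  TT...
  TT...
  TT..F
  TTTFT
  TTT.T
  TTTTT

TT...
TT...
TT..F
TTTFT
TTT.T
TTTTT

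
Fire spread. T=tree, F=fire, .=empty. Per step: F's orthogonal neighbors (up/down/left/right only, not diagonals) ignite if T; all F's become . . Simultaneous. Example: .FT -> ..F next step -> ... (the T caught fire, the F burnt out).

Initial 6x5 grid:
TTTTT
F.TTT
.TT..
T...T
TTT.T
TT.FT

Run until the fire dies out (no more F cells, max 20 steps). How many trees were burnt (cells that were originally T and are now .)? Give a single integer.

Step 1: +2 fires, +2 burnt (F count now 2)
Step 2: +2 fires, +2 burnt (F count now 2)
Step 3: +2 fires, +2 burnt (F count now 2)
Step 4: +2 fires, +2 burnt (F count now 2)
Step 5: +3 fires, +2 burnt (F count now 3)
Step 6: +2 fires, +3 burnt (F count now 2)
Step 7: +0 fires, +2 burnt (F count now 0)
Fire out after step 7
Initially T: 19, now '.': 24
Total burnt (originally-T cells now '.'): 13

Answer: 13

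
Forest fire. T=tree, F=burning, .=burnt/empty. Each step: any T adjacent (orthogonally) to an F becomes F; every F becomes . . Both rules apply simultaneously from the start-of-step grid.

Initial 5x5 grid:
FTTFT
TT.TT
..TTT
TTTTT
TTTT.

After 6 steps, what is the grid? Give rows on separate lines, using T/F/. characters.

Step 1: 5 trees catch fire, 2 burn out
  .FF.F
  FT.FT
  ..TTT
  TTTTT
  TTTT.
Step 2: 3 trees catch fire, 5 burn out
  .....
  .F..F
  ..TFT
  TTTTT
  TTTT.
Step 3: 3 trees catch fire, 3 burn out
  .....
  .....
  ..F.F
  TTTFT
  TTTT.
Step 4: 3 trees catch fire, 3 burn out
  .....
  .....
  .....
  TTF.F
  TTTF.
Step 5: 2 trees catch fire, 3 burn out
  .....
  .....
  .....
  TF...
  TTF..
Step 6: 2 trees catch fire, 2 burn out
  .....
  .....
  .....
  F....
  TF...

.....
.....
.....
F....
TF...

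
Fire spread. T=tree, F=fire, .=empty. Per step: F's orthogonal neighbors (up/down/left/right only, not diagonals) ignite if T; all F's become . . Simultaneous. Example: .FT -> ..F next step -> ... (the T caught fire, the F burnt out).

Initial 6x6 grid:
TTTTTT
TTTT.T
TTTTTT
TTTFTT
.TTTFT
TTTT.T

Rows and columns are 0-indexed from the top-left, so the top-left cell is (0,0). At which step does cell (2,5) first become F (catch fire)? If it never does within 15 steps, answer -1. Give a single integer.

Step 1: cell (2,5)='T' (+5 fires, +2 burnt)
Step 2: cell (2,5)='T' (+8 fires, +5 burnt)
Step 3: cell (2,5)='F' (+7 fires, +8 burnt)
  -> target ignites at step 3
Step 4: cell (2,5)='.' (+6 fires, +7 burnt)
Step 5: cell (2,5)='.' (+4 fires, +6 burnt)
Step 6: cell (2,5)='.' (+1 fires, +4 burnt)
Step 7: cell (2,5)='.' (+0 fires, +1 burnt)
  fire out at step 7

3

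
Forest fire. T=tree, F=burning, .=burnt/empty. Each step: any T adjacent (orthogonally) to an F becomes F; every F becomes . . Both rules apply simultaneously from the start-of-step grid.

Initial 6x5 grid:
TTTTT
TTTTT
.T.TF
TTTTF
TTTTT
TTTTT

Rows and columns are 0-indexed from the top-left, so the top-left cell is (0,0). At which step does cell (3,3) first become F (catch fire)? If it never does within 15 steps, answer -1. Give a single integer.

Step 1: cell (3,3)='F' (+4 fires, +2 burnt)
  -> target ignites at step 1
Step 2: cell (3,3)='.' (+5 fires, +4 burnt)
Step 3: cell (3,3)='.' (+5 fires, +5 burnt)
Step 4: cell (3,3)='.' (+6 fires, +5 burnt)
Step 5: cell (3,3)='.' (+4 fires, +6 burnt)
Step 6: cell (3,3)='.' (+2 fires, +4 burnt)
Step 7: cell (3,3)='.' (+0 fires, +2 burnt)
  fire out at step 7

1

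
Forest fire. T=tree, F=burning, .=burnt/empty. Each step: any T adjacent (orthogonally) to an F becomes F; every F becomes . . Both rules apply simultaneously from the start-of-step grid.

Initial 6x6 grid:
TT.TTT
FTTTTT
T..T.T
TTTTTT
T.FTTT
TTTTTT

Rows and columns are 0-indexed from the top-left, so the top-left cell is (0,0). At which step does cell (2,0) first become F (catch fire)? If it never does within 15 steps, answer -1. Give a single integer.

Step 1: cell (2,0)='F' (+6 fires, +2 burnt)
  -> target ignites at step 1
Step 2: cell (2,0)='.' (+8 fires, +6 burnt)
Step 3: cell (2,0)='.' (+7 fires, +8 burnt)
Step 4: cell (2,0)='.' (+4 fires, +7 burnt)
Step 5: cell (2,0)='.' (+3 fires, +4 burnt)
Step 6: cell (2,0)='.' (+1 fires, +3 burnt)
Step 7: cell (2,0)='.' (+0 fires, +1 burnt)
  fire out at step 7

1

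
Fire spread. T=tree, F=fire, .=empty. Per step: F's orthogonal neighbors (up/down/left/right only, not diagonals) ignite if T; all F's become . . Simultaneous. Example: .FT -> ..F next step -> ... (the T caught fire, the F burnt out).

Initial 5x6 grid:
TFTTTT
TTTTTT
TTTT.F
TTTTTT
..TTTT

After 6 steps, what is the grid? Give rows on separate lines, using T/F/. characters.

Step 1: 5 trees catch fire, 2 burn out
  F.FTTT
  TFTTTF
  TTTT..
  TTTTTF
  ..TTTT
Step 2: 8 trees catch fire, 5 burn out
  ...FTF
  F.FTF.
  TFTT..
  TTTTF.
  ..TTTF
Step 3: 7 trees catch fire, 8 burn out
  ....F.
  ...F..
  F.FT..
  TFTF..
  ..TTF.
Step 4: 4 trees catch fire, 7 burn out
  ......
  ......
  ...F..
  F.F...
  ..TF..
Step 5: 1 trees catch fire, 4 burn out
  ......
  ......
  ......
  ......
  ..F...
Step 6: 0 trees catch fire, 1 burn out
  ......
  ......
  ......
  ......
  ......

......
......
......
......
......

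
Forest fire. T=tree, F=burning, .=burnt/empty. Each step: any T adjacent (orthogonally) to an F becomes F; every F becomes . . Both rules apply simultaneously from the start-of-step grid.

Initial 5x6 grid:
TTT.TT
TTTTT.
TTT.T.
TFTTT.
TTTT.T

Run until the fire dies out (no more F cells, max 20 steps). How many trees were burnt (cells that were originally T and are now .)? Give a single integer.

Answer: 22

Derivation:
Step 1: +4 fires, +1 burnt (F count now 4)
Step 2: +6 fires, +4 burnt (F count now 6)
Step 3: +5 fires, +6 burnt (F count now 5)
Step 4: +4 fires, +5 burnt (F count now 4)
Step 5: +1 fires, +4 burnt (F count now 1)
Step 6: +1 fires, +1 burnt (F count now 1)
Step 7: +1 fires, +1 burnt (F count now 1)
Step 8: +0 fires, +1 burnt (F count now 0)
Fire out after step 8
Initially T: 23, now '.': 29
Total burnt (originally-T cells now '.'): 22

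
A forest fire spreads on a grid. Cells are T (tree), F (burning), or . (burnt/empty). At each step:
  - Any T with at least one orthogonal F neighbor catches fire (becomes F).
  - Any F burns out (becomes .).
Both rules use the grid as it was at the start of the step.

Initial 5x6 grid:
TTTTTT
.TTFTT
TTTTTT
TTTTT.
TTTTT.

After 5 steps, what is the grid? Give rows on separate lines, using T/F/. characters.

Step 1: 4 trees catch fire, 1 burn out
  TTTFTT
  .TF.FT
  TTTFTT
  TTTTT.
  TTTTT.
Step 2: 7 trees catch fire, 4 burn out
  TTF.FT
  .F...F
  TTF.FT
  TTTFT.
  TTTTT.
Step 3: 7 trees catch fire, 7 burn out
  TF...F
  ......
  TF...F
  TTF.F.
  TTTFT.
Step 4: 5 trees catch fire, 7 burn out
  F.....
  ......
  F.....
  TF....
  TTF.F.
Step 5: 2 trees catch fire, 5 burn out
  ......
  ......
  ......
  F.....
  TF....

......
......
......
F.....
TF....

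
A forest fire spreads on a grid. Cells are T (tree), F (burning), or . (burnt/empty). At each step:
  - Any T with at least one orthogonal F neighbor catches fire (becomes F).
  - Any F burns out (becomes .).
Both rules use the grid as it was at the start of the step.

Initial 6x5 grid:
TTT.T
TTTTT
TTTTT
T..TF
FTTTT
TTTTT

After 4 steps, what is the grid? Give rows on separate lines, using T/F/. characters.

Step 1: 6 trees catch fire, 2 burn out
  TTT.T
  TTTTT
  TTTTF
  F..F.
  .FTTF
  FTTTT
Step 2: 7 trees catch fire, 6 burn out
  TTT.T
  TTTTF
  FTTF.
  .....
  ..FF.
  .FTTF
Step 3: 7 trees catch fire, 7 burn out
  TTT.F
  FTTF.
  .FF..
  .....
  .....
  ..FF.
Step 4: 3 trees catch fire, 7 burn out
  FTT..
  .FF..
  .....
  .....
  .....
  .....

FTT..
.FF..
.....
.....
.....
.....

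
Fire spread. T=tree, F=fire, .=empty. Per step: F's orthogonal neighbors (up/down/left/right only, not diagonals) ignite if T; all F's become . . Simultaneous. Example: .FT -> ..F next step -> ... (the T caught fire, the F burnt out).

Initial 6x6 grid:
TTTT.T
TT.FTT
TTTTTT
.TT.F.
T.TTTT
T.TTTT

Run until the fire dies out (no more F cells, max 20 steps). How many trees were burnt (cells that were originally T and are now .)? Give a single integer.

Step 1: +5 fires, +2 burnt (F count now 5)
Step 2: +7 fires, +5 burnt (F count now 7)
Step 3: +7 fires, +7 burnt (F count now 7)
Step 4: +5 fires, +7 burnt (F count now 5)
Step 5: +1 fires, +5 burnt (F count now 1)
Step 6: +0 fires, +1 burnt (F count now 0)
Fire out after step 6
Initially T: 27, now '.': 34
Total burnt (originally-T cells now '.'): 25

Answer: 25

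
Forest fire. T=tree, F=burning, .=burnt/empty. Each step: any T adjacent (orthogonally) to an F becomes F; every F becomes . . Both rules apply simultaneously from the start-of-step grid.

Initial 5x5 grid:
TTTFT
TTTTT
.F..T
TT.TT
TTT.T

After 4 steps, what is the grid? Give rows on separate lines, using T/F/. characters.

Step 1: 5 trees catch fire, 2 burn out
  TTF.F
  TFTFT
  ....T
  TF.TT
  TTT.T
Step 2: 6 trees catch fire, 5 burn out
  TF...
  F.F.F
  ....T
  F..TT
  TFT.T
Step 3: 4 trees catch fire, 6 burn out
  F....
  .....
  ....F
  ...TT
  F.F.T
Step 4: 1 trees catch fire, 4 burn out
  .....
  .....
  .....
  ...TF
  ....T

.....
.....
.....
...TF
....T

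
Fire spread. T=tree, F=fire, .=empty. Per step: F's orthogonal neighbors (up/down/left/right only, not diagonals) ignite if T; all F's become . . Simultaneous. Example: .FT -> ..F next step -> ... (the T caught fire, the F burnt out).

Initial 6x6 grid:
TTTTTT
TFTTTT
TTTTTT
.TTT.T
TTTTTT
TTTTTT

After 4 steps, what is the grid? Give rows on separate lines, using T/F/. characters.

Step 1: 4 trees catch fire, 1 burn out
  TFTTTT
  F.FTTT
  TFTTTT
  .TTT.T
  TTTTTT
  TTTTTT
Step 2: 6 trees catch fire, 4 burn out
  F.FTTT
  ...FTT
  F.FTTT
  .FTT.T
  TTTTTT
  TTTTTT
Step 3: 5 trees catch fire, 6 burn out
  ...FTT
  ....FT
  ...FTT
  ..FT.T
  TFTTTT
  TTTTTT
Step 4: 7 trees catch fire, 5 burn out
  ....FT
  .....F
  ....FT
  ...F.T
  F.FTTT
  TFTTTT

....FT
.....F
....FT
...F.T
F.FTTT
TFTTTT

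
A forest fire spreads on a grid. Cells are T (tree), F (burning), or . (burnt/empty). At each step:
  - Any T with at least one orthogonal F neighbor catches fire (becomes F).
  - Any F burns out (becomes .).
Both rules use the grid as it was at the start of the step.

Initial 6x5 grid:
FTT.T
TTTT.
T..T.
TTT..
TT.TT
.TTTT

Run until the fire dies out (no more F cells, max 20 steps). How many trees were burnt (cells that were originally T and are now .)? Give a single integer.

Step 1: +2 fires, +1 burnt (F count now 2)
Step 2: +3 fires, +2 burnt (F count now 3)
Step 3: +2 fires, +3 burnt (F count now 2)
Step 4: +3 fires, +2 burnt (F count now 3)
Step 5: +3 fires, +3 burnt (F count now 3)
Step 6: +1 fires, +3 burnt (F count now 1)
Step 7: +1 fires, +1 burnt (F count now 1)
Step 8: +1 fires, +1 burnt (F count now 1)
Step 9: +2 fires, +1 burnt (F count now 2)
Step 10: +1 fires, +2 burnt (F count now 1)
Step 11: +0 fires, +1 burnt (F count now 0)
Fire out after step 11
Initially T: 20, now '.': 29
Total burnt (originally-T cells now '.'): 19

Answer: 19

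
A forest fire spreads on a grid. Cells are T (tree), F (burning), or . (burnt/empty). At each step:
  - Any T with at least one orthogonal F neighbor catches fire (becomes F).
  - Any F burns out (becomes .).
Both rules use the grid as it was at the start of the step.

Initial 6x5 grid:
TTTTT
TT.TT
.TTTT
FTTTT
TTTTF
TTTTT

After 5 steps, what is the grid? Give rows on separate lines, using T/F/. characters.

Step 1: 5 trees catch fire, 2 burn out
  TTTTT
  TT.TT
  .TTTT
  .FTTF
  FTTF.
  TTTTF
Step 2: 8 trees catch fire, 5 burn out
  TTTTT
  TT.TT
  .FTTF
  ..FF.
  .FF..
  FTTF.
Step 3: 6 trees catch fire, 8 burn out
  TTTTT
  TF.TF
  ..FF.
  .....
  .....
  .FF..
Step 4: 4 trees catch fire, 6 burn out
  TFTTF
  F..F.
  .....
  .....
  .....
  .....
Step 5: 3 trees catch fire, 4 burn out
  F.FF.
  .....
  .....
  .....
  .....
  .....

F.FF.
.....
.....
.....
.....
.....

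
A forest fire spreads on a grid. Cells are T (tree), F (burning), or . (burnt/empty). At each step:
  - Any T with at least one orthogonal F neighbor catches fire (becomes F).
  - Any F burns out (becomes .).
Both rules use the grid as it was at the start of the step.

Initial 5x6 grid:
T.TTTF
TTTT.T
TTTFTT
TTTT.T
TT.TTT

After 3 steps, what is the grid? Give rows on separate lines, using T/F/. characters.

Step 1: 6 trees catch fire, 2 burn out
  T.TTF.
  TTTF.F
  TTF.FT
  TTTF.T
  TT.TTT
Step 2: 6 trees catch fire, 6 burn out
  T.TF..
  TTF...
  TF...F
  TTF..T
  TT.FTT
Step 3: 6 trees catch fire, 6 burn out
  T.F...
  TF....
  F.....
  TF...F
  TT..FT

T.F...
TF....
F.....
TF...F
TT..FT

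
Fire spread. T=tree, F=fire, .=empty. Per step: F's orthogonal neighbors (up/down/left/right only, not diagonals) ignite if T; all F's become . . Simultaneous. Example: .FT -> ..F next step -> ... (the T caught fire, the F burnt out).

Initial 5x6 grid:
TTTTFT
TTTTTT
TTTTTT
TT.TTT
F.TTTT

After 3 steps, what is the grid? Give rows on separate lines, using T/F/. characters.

Step 1: 4 trees catch fire, 2 burn out
  TTTF.F
  TTTTFT
  TTTTTT
  FT.TTT
  ..TTTT
Step 2: 6 trees catch fire, 4 burn out
  TTF...
  TTTF.F
  FTTTFT
  .F.TTT
  ..TTTT
Step 3: 7 trees catch fire, 6 burn out
  TF....
  FTF...
  .FTF.F
  ...TFT
  ..TTTT

TF....
FTF...
.FTF.F
...TFT
..TTTT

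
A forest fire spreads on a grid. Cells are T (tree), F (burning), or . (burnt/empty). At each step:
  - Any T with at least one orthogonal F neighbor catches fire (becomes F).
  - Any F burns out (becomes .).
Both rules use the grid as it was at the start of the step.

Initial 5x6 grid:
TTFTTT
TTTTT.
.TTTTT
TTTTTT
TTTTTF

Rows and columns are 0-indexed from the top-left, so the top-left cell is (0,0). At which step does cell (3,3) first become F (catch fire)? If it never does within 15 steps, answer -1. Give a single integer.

Step 1: cell (3,3)='T' (+5 fires, +2 burnt)
Step 2: cell (3,3)='T' (+8 fires, +5 burnt)
Step 3: cell (3,3)='F' (+9 fires, +8 burnt)
  -> target ignites at step 3
Step 4: cell (3,3)='.' (+2 fires, +9 burnt)
Step 5: cell (3,3)='.' (+2 fires, +2 burnt)
Step 6: cell (3,3)='.' (+0 fires, +2 burnt)
  fire out at step 6

3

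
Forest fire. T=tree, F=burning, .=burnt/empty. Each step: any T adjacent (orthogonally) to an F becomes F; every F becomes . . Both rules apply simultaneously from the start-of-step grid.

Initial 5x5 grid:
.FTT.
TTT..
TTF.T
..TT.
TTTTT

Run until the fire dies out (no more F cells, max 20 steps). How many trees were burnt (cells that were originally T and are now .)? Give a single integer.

Answer: 14

Derivation:
Step 1: +5 fires, +2 burnt (F count now 5)
Step 2: +5 fires, +5 burnt (F count now 5)
Step 3: +2 fires, +5 burnt (F count now 2)
Step 4: +2 fires, +2 burnt (F count now 2)
Step 5: +0 fires, +2 burnt (F count now 0)
Fire out after step 5
Initially T: 15, now '.': 24
Total burnt (originally-T cells now '.'): 14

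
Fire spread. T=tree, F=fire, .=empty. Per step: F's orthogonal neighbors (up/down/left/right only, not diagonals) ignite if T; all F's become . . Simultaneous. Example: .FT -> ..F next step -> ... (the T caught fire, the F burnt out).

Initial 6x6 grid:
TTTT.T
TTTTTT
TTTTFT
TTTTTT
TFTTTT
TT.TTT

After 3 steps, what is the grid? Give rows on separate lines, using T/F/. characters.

Step 1: 8 trees catch fire, 2 burn out
  TTTT.T
  TTTTFT
  TTTF.F
  TFTTFT
  F.FTTT
  TF.TTT
Step 2: 11 trees catch fire, 8 burn out
  TTTT.T
  TTTF.F
  TFF...
  F.FF.F
  ...FFT
  F..TTT
Step 3: 8 trees catch fire, 11 burn out
  TTTF.F
  TFF...
  F.....
  ......
  .....F
  ...FFT

TTTF.F
TFF...
F.....
......
.....F
...FFT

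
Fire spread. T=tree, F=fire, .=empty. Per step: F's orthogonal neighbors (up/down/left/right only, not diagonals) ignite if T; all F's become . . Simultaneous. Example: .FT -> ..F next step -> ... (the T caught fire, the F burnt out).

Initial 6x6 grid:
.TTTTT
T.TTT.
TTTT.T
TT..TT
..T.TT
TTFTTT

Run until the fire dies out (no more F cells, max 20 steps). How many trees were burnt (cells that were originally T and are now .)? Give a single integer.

Step 1: +3 fires, +1 burnt (F count now 3)
Step 2: +2 fires, +3 burnt (F count now 2)
Step 3: +2 fires, +2 burnt (F count now 2)
Step 4: +2 fires, +2 burnt (F count now 2)
Step 5: +1 fires, +2 burnt (F count now 1)
Step 6: +1 fires, +1 burnt (F count now 1)
Step 7: +0 fires, +1 burnt (F count now 0)
Fire out after step 7
Initially T: 26, now '.': 21
Total burnt (originally-T cells now '.'): 11

Answer: 11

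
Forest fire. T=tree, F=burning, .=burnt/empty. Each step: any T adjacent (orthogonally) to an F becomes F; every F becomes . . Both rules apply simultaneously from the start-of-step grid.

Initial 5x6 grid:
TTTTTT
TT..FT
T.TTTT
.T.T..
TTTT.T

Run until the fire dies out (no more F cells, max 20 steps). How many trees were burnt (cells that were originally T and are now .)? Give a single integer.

Answer: 20

Derivation:
Step 1: +3 fires, +1 burnt (F count now 3)
Step 2: +4 fires, +3 burnt (F count now 4)
Step 3: +3 fires, +4 burnt (F count now 3)
Step 4: +2 fires, +3 burnt (F count now 2)
Step 5: +3 fires, +2 burnt (F count now 3)
Step 6: +2 fires, +3 burnt (F count now 2)
Step 7: +3 fires, +2 burnt (F count now 3)
Step 8: +0 fires, +3 burnt (F count now 0)
Fire out after step 8
Initially T: 21, now '.': 29
Total burnt (originally-T cells now '.'): 20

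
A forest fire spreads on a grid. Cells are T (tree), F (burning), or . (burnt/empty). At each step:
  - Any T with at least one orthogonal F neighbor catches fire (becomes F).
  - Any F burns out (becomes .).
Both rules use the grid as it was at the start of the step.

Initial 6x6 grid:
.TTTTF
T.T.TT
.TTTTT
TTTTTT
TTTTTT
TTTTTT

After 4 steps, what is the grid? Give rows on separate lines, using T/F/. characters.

Step 1: 2 trees catch fire, 1 burn out
  .TTTF.
  T.T.TF
  .TTTTT
  TTTTTT
  TTTTTT
  TTTTTT
Step 2: 3 trees catch fire, 2 burn out
  .TTF..
  T.T.F.
  .TTTTF
  TTTTTT
  TTTTTT
  TTTTTT
Step 3: 3 trees catch fire, 3 burn out
  .TF...
  T.T...
  .TTTF.
  TTTTTF
  TTTTTT
  TTTTTT
Step 4: 5 trees catch fire, 3 burn out
  .F....
  T.F...
  .TTF..
  TTTTF.
  TTTTTF
  TTTTTT

.F....
T.F...
.TTF..
TTTTF.
TTTTTF
TTTTTT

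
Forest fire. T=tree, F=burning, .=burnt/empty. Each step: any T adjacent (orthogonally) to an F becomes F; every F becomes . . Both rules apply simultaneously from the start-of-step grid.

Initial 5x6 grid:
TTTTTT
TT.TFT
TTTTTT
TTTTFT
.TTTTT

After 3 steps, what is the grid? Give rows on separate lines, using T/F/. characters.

Step 1: 7 trees catch fire, 2 burn out
  TTTTFT
  TT.F.F
  TTTTFT
  TTTF.F
  .TTTFT
Step 2: 7 trees catch fire, 7 burn out
  TTTF.F
  TT....
  TTTF.F
  TTF...
  .TTF.F
Step 3: 4 trees catch fire, 7 burn out
  TTF...
  TT....
  TTF...
  TF....
  .TF...

TTF...
TT....
TTF...
TF....
.TF...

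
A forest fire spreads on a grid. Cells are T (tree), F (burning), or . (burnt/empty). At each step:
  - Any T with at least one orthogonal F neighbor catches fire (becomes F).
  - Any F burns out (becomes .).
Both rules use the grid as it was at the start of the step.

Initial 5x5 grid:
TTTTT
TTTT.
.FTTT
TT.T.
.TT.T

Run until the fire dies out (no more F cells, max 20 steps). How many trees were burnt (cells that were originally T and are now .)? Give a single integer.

Answer: 17

Derivation:
Step 1: +3 fires, +1 burnt (F count now 3)
Step 2: +6 fires, +3 burnt (F count now 6)
Step 3: +6 fires, +6 burnt (F count now 6)
Step 4: +1 fires, +6 burnt (F count now 1)
Step 5: +1 fires, +1 burnt (F count now 1)
Step 6: +0 fires, +1 burnt (F count now 0)
Fire out after step 6
Initially T: 18, now '.': 24
Total burnt (originally-T cells now '.'): 17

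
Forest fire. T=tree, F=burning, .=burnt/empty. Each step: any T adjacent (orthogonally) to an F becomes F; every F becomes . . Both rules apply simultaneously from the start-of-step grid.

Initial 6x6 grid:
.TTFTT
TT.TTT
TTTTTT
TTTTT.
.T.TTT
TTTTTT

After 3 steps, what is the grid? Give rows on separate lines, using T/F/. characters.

Step 1: 3 trees catch fire, 1 burn out
  .TF.FT
  TT.FTT
  TTTTTT
  TTTTT.
  .T.TTT
  TTTTTT
Step 2: 4 trees catch fire, 3 burn out
  .F...F
  TT..FT
  TTTFTT
  TTTTT.
  .T.TTT
  TTTTTT
Step 3: 5 trees catch fire, 4 burn out
  ......
  TF...F
  TTF.FT
  TTTFT.
  .T.TTT
  TTTTTT

......
TF...F
TTF.FT
TTTFT.
.T.TTT
TTTTTT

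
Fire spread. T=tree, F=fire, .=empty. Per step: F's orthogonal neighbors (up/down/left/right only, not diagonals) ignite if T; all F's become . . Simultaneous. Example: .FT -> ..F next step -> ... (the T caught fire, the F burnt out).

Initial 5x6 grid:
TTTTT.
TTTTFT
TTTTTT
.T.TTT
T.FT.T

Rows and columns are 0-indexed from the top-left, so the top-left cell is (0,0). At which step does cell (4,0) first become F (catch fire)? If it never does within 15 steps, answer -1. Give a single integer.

Step 1: cell (4,0)='T' (+5 fires, +2 burnt)
Step 2: cell (4,0)='T' (+6 fires, +5 burnt)
Step 3: cell (4,0)='T' (+4 fires, +6 burnt)
Step 4: cell (4,0)='T' (+4 fires, +4 burnt)
Step 5: cell (4,0)='T' (+3 fires, +4 burnt)
Step 6: cell (4,0)='T' (+0 fires, +3 burnt)
  fire out at step 6
Target never catches fire within 15 steps

-1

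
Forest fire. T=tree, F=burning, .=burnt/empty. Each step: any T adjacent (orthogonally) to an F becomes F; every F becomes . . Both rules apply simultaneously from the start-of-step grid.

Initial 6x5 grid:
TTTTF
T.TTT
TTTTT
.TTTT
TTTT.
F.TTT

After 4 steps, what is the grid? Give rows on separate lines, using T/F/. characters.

Step 1: 3 trees catch fire, 2 burn out
  TTTF.
  T.TTF
  TTTTT
  .TTTT
  FTTT.
  ..TTT
Step 2: 4 trees catch fire, 3 burn out
  TTF..
  T.TF.
  TTTTF
  .TTTT
  .FTT.
  ..TTT
Step 3: 6 trees catch fire, 4 burn out
  TF...
  T.F..
  TTTF.
  .FTTF
  ..FT.
  ..TTT
Step 4: 7 trees catch fire, 6 burn out
  F....
  T....
  TFF..
  ..FF.
  ...F.
  ..FTT

F....
T....
TFF..
..FF.
...F.
..FTT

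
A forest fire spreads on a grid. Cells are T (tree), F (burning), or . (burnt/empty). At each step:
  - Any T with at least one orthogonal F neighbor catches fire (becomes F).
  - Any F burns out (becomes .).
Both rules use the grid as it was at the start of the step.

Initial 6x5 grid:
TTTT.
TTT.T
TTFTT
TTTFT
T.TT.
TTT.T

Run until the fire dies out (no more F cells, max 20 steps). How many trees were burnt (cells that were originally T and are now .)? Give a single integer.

Step 1: +6 fires, +2 burnt (F count now 6)
Step 2: +6 fires, +6 burnt (F count now 6)
Step 3: +6 fires, +6 burnt (F count now 6)
Step 4: +3 fires, +6 burnt (F count now 3)
Step 5: +1 fires, +3 burnt (F count now 1)
Step 6: +0 fires, +1 burnt (F count now 0)
Fire out after step 6
Initially T: 23, now '.': 29
Total burnt (originally-T cells now '.'): 22

Answer: 22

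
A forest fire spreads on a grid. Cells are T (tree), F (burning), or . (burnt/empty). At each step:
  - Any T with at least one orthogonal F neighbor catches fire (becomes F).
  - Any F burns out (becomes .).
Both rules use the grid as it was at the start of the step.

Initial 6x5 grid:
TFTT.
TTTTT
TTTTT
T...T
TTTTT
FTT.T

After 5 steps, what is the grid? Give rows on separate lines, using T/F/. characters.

Step 1: 5 trees catch fire, 2 burn out
  F.FT.
  TFTTT
  TTTTT
  T...T
  FTTTT
  .FT.T
Step 2: 7 trees catch fire, 5 burn out
  ...F.
  F.FTT
  TFTTT
  F...T
  .FTTT
  ..F.T
Step 3: 4 trees catch fire, 7 burn out
  .....
  ...FT
  F.FTT
  ....T
  ..FTT
  ....T
Step 4: 3 trees catch fire, 4 burn out
  .....
  ....F
  ...FT
  ....T
  ...FT
  ....T
Step 5: 2 trees catch fire, 3 burn out
  .....
  .....
  ....F
  ....T
  ....F
  ....T

.....
.....
....F
....T
....F
....T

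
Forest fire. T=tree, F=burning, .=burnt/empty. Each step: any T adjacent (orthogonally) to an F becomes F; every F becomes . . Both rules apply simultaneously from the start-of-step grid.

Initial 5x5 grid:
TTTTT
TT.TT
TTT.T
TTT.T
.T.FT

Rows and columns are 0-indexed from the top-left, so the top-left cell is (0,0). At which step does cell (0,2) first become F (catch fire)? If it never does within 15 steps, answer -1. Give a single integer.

Step 1: cell (0,2)='T' (+1 fires, +1 burnt)
Step 2: cell (0,2)='T' (+1 fires, +1 burnt)
Step 3: cell (0,2)='T' (+1 fires, +1 burnt)
Step 4: cell (0,2)='T' (+1 fires, +1 burnt)
Step 5: cell (0,2)='T' (+2 fires, +1 burnt)
Step 6: cell (0,2)='T' (+1 fires, +2 burnt)
Step 7: cell (0,2)='F' (+1 fires, +1 burnt)
  -> target ignites at step 7
Step 8: cell (0,2)='.' (+1 fires, +1 burnt)
Step 9: cell (0,2)='.' (+2 fires, +1 burnt)
Step 10: cell (0,2)='.' (+2 fires, +2 burnt)
Step 11: cell (0,2)='.' (+3 fires, +2 burnt)
Step 12: cell (0,2)='.' (+3 fires, +3 burnt)
Step 13: cell (0,2)='.' (+0 fires, +3 burnt)
  fire out at step 13

7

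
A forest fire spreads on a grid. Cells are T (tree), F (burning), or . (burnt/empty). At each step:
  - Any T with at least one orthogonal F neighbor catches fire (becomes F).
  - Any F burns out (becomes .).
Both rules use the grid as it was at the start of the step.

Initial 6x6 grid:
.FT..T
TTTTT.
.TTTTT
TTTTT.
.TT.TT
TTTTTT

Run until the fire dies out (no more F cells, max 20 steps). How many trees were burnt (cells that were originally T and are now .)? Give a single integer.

Answer: 26

Derivation:
Step 1: +2 fires, +1 burnt (F count now 2)
Step 2: +3 fires, +2 burnt (F count now 3)
Step 3: +3 fires, +3 burnt (F count now 3)
Step 4: +5 fires, +3 burnt (F count now 5)
Step 5: +4 fires, +5 burnt (F count now 4)
Step 6: +4 fires, +4 burnt (F count now 4)
Step 7: +2 fires, +4 burnt (F count now 2)
Step 8: +2 fires, +2 burnt (F count now 2)
Step 9: +1 fires, +2 burnt (F count now 1)
Step 10: +0 fires, +1 burnt (F count now 0)
Fire out after step 10
Initially T: 27, now '.': 35
Total burnt (originally-T cells now '.'): 26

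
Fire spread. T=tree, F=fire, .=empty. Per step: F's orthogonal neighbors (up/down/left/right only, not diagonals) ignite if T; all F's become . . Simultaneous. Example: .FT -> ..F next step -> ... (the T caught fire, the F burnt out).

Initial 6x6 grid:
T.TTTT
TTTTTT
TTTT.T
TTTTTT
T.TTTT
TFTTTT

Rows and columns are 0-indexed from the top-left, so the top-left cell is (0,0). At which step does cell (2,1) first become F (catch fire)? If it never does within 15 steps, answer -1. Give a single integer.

Step 1: cell (2,1)='T' (+2 fires, +1 burnt)
Step 2: cell (2,1)='T' (+3 fires, +2 burnt)
Step 3: cell (2,1)='T' (+4 fires, +3 burnt)
Step 4: cell (2,1)='T' (+6 fires, +4 burnt)
Step 5: cell (2,1)='F' (+6 fires, +6 burnt)
  -> target ignites at step 5
Step 6: cell (2,1)='.' (+5 fires, +6 burnt)
Step 7: cell (2,1)='.' (+3 fires, +5 burnt)
Step 8: cell (2,1)='.' (+2 fires, +3 burnt)
Step 9: cell (2,1)='.' (+1 fires, +2 burnt)
Step 10: cell (2,1)='.' (+0 fires, +1 burnt)
  fire out at step 10

5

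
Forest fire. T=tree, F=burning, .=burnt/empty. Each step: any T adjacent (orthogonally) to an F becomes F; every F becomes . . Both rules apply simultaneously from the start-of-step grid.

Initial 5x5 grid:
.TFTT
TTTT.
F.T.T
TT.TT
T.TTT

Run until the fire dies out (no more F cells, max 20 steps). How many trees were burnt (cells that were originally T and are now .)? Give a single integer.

Answer: 11

Derivation:
Step 1: +5 fires, +2 burnt (F count now 5)
Step 2: +6 fires, +5 burnt (F count now 6)
Step 3: +0 fires, +6 burnt (F count now 0)
Fire out after step 3
Initially T: 17, now '.': 19
Total burnt (originally-T cells now '.'): 11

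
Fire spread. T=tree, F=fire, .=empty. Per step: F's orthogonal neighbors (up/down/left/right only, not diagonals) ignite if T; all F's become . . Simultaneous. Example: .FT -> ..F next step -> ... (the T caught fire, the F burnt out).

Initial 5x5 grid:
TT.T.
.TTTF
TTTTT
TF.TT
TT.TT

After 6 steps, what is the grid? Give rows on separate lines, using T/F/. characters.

Step 1: 5 trees catch fire, 2 burn out
  TT.T.
  .TTF.
  TFTTF
  F..TT
  TF.TT
Step 2: 8 trees catch fire, 5 burn out
  TT.F.
  .FF..
  F.FF.
  ...TF
  F..TT
Step 3: 3 trees catch fire, 8 burn out
  TF...
  .....
  .....
  ...F.
  ...TF
Step 4: 2 trees catch fire, 3 burn out
  F....
  .....
  .....
  .....
  ...F.
Step 5: 0 trees catch fire, 2 burn out
  .....
  .....
  .....
  .....
  .....
Step 6: 0 trees catch fire, 0 burn out
  .....
  .....
  .....
  .....
  .....

.....
.....
.....
.....
.....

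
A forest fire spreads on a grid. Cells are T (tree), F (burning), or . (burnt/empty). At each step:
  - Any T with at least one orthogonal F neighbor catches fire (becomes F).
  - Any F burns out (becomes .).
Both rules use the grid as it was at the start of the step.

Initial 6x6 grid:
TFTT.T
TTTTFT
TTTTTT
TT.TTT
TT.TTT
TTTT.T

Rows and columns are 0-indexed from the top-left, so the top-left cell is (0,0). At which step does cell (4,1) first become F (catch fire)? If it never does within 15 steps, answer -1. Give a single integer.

Step 1: cell (4,1)='T' (+6 fires, +2 burnt)
Step 2: cell (4,1)='T' (+8 fires, +6 burnt)
Step 3: cell (4,1)='T' (+6 fires, +8 burnt)
Step 4: cell (4,1)='F' (+4 fires, +6 burnt)
  -> target ignites at step 4
Step 5: cell (4,1)='.' (+4 fires, +4 burnt)
Step 6: cell (4,1)='.' (+2 fires, +4 burnt)
Step 7: cell (4,1)='.' (+0 fires, +2 burnt)
  fire out at step 7

4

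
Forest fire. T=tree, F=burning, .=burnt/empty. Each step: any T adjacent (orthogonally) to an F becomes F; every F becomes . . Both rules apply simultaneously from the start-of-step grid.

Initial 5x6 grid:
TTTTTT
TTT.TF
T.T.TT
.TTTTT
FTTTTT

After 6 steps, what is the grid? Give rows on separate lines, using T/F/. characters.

Step 1: 4 trees catch fire, 2 burn out
  TTTTTF
  TTT.F.
  T.T.TF
  .TTTTT
  .FTTTT
Step 2: 5 trees catch fire, 4 burn out
  TTTTF.
  TTT...
  T.T.F.
  .FTTTF
  ..FTTT
Step 3: 5 trees catch fire, 5 burn out
  TTTF..
  TTT...
  T.T...
  ..FTF.
  ...FTF
Step 4: 4 trees catch fire, 5 burn out
  TTF...
  TTT...
  T.F...
  ...F..
  ....F.
Step 5: 2 trees catch fire, 4 burn out
  TF....
  TTF...
  T.....
  ......
  ......
Step 6: 2 trees catch fire, 2 burn out
  F.....
  TF....
  T.....
  ......
  ......

F.....
TF....
T.....
......
......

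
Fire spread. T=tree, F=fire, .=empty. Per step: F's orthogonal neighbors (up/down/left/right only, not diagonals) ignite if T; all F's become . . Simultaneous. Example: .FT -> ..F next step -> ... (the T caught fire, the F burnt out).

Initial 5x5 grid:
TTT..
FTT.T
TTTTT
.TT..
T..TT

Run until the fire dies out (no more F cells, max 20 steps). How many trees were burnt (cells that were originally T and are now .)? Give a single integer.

Step 1: +3 fires, +1 burnt (F count now 3)
Step 2: +3 fires, +3 burnt (F count now 3)
Step 3: +3 fires, +3 burnt (F count now 3)
Step 4: +2 fires, +3 burnt (F count now 2)
Step 5: +1 fires, +2 burnt (F count now 1)
Step 6: +1 fires, +1 burnt (F count now 1)
Step 7: +0 fires, +1 burnt (F count now 0)
Fire out after step 7
Initially T: 16, now '.': 22
Total burnt (originally-T cells now '.'): 13

Answer: 13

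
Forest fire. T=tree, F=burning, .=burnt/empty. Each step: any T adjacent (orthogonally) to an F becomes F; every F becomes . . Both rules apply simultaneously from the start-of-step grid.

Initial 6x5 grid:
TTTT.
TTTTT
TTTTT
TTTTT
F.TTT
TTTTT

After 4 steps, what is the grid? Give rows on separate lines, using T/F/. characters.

Step 1: 2 trees catch fire, 1 burn out
  TTTT.
  TTTTT
  TTTTT
  FTTTT
  ..TTT
  FTTTT
Step 2: 3 trees catch fire, 2 burn out
  TTTT.
  TTTTT
  FTTTT
  .FTTT
  ..TTT
  .FTTT
Step 3: 4 trees catch fire, 3 burn out
  TTTT.
  FTTTT
  .FTTT
  ..FTT
  ..TTT
  ..FTT
Step 4: 6 trees catch fire, 4 burn out
  FTTT.
  .FTTT
  ..FTT
  ...FT
  ..FTT
  ...FT

FTTT.
.FTTT
..FTT
...FT
..FTT
...FT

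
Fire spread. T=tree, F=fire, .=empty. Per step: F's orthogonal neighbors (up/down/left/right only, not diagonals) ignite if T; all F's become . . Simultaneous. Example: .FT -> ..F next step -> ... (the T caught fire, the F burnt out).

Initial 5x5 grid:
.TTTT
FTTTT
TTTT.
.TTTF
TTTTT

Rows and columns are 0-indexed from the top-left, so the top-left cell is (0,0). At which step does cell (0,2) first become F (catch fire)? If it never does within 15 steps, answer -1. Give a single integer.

Step 1: cell (0,2)='T' (+4 fires, +2 burnt)
Step 2: cell (0,2)='T' (+6 fires, +4 burnt)
Step 3: cell (0,2)='F' (+5 fires, +6 burnt)
  -> target ignites at step 3
Step 4: cell (0,2)='.' (+3 fires, +5 burnt)
Step 5: cell (0,2)='.' (+2 fires, +3 burnt)
Step 6: cell (0,2)='.' (+0 fires, +2 burnt)
  fire out at step 6

3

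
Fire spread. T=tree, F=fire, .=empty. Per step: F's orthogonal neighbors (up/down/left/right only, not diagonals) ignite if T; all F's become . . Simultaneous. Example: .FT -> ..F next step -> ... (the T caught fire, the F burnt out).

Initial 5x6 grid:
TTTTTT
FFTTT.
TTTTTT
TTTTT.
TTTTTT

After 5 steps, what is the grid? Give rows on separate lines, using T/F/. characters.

Step 1: 5 trees catch fire, 2 burn out
  FFTTTT
  ..FTT.
  FFTTTT
  TTTTT.
  TTTTTT
Step 2: 5 trees catch fire, 5 burn out
  ..FTTT
  ...FT.
  ..FTTT
  FFTTT.
  TTTTTT
Step 3: 6 trees catch fire, 5 burn out
  ...FTT
  ....F.
  ...FTT
  ..FTT.
  FFTTTT
Step 4: 4 trees catch fire, 6 burn out
  ....FT
  ......
  ....FT
  ...FT.
  ..FTTT
Step 5: 4 trees catch fire, 4 burn out
  .....F
  ......
  .....F
  ....F.
  ...FTT

.....F
......
.....F
....F.
...FTT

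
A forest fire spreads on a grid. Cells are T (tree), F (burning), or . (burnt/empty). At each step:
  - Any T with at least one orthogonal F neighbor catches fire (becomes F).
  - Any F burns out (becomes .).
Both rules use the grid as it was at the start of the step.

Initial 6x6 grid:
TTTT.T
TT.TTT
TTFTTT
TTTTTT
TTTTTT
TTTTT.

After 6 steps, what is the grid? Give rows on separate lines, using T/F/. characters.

Step 1: 3 trees catch fire, 1 burn out
  TTTT.T
  TT.TTT
  TF.FTT
  TTFTTT
  TTTTTT
  TTTTT.
Step 2: 7 trees catch fire, 3 burn out
  TTTT.T
  TF.FTT
  F...FT
  TF.FTT
  TTFTTT
  TTTTT.
Step 3: 10 trees catch fire, 7 burn out
  TFTF.T
  F...FT
  .....F
  F...FT
  TF.FTT
  TTFTT.
Step 4: 8 trees catch fire, 10 burn out
  F.F..T
  .....F
  ......
  .....F
  F...FT
  TF.FT.
Step 5: 4 trees catch fire, 8 burn out
  .....F
  ......
  ......
  ......
  .....F
  F...F.
Step 6: 0 trees catch fire, 4 burn out
  ......
  ......
  ......
  ......
  ......
  ......

......
......
......
......
......
......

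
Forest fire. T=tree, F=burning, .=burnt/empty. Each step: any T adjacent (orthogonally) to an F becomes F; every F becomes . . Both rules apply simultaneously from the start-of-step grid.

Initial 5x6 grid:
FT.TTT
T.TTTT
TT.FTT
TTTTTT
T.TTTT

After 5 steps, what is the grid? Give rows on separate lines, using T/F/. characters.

Step 1: 5 trees catch fire, 2 burn out
  .F.TTT
  F.TFTT
  TT..FT
  TTTFTT
  T.TTTT
Step 2: 8 trees catch fire, 5 burn out
  ...FTT
  ..F.FT
  FT...F
  TTF.FT
  T.TFTT
Step 3: 8 trees catch fire, 8 burn out
  ....FT
  .....F
  .F....
  FF...F
  T.F.FT
Step 4: 3 trees catch fire, 8 burn out
  .....F
  ......
  ......
  ......
  F....F
Step 5: 0 trees catch fire, 3 burn out
  ......
  ......
  ......
  ......
  ......

......
......
......
......
......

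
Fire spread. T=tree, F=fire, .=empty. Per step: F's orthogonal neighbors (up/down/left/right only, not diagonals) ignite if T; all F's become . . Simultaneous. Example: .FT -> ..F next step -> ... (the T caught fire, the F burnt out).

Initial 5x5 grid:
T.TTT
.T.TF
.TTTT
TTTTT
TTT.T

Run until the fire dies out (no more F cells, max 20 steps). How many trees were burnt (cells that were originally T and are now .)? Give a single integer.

Answer: 18

Derivation:
Step 1: +3 fires, +1 burnt (F count now 3)
Step 2: +3 fires, +3 burnt (F count now 3)
Step 3: +4 fires, +3 burnt (F count now 4)
Step 4: +2 fires, +4 burnt (F count now 2)
Step 5: +3 fires, +2 burnt (F count now 3)
Step 6: +2 fires, +3 burnt (F count now 2)
Step 7: +1 fires, +2 burnt (F count now 1)
Step 8: +0 fires, +1 burnt (F count now 0)
Fire out after step 8
Initially T: 19, now '.': 24
Total burnt (originally-T cells now '.'): 18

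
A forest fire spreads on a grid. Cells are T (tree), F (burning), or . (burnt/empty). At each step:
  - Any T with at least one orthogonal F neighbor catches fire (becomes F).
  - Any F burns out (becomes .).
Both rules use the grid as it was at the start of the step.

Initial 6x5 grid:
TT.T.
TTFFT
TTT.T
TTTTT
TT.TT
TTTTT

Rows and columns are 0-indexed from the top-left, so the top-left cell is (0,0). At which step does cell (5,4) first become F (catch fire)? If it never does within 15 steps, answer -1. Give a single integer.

Step 1: cell (5,4)='T' (+4 fires, +2 burnt)
Step 2: cell (5,4)='T' (+5 fires, +4 burnt)
Step 3: cell (5,4)='T' (+5 fires, +5 burnt)
Step 4: cell (5,4)='T' (+4 fires, +5 burnt)
Step 5: cell (5,4)='F' (+4 fires, +4 burnt)
  -> target ignites at step 5
Step 6: cell (5,4)='.' (+2 fires, +4 burnt)
Step 7: cell (5,4)='.' (+0 fires, +2 burnt)
  fire out at step 7

5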